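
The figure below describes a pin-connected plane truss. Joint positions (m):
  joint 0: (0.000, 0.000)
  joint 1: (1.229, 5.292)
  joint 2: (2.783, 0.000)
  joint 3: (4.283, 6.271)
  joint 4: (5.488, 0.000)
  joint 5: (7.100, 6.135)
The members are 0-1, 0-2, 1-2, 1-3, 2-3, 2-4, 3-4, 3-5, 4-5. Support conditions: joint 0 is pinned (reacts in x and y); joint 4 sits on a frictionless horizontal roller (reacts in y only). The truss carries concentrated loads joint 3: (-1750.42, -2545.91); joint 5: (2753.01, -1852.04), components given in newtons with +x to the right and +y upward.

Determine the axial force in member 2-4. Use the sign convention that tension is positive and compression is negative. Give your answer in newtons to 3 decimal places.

N=6 nodes, M=9 members, R=3 reactions → 2N=12, M+R=12
member 0 (0-1): L=5.4328, (cx,cy)=(0.2262,0.9741)
member 1 (0-2): L=2.7830, (cx,cy)=(1.0000,0.0000)
member 2 (1-2): L=5.5154, (cx,cy)=(0.2818,-0.9595)
member 3 (1-3): L=3.2071, (cx,cy)=(0.9523,0.3053)
member 4 (2-3): L=6.4479, (cx,cy)=(0.2326,0.9726)
member 5 (2-4): L=2.7050, (cx,cy)=(1.0000,0.0000)
member 6 (3-4): L=6.3857, (cx,cy)=(0.1887,-0.9820)
member 7 (3-5): L=2.8203, (cx,cy)=(0.9988,-0.0482)
member 8 (4-5): L=6.3432, (cx,cy)=(0.2541,0.9672)
solve A·x = −loads:
  F[0-1] = +1090.6826 N (tension)
  F[0-2] = +755.8590 N (tension)
  F[1-2] = -936.6638 N (compression)
  F[1-3] = +536.2352 N (tension)
  F[2-3] = +924.0689 N (tension)
  F[2-4] = +276.9805 N (tension)
  F[3-4] = -3831.6012 N (compression)
  F[3-5] = +3202.7870 N (tension)
  F[4-5] = -1755.2178 N (compression)
  Rx@0 = -1002.5900 N
  Ry@0 = -1062.4088 N
  Ry@4 = +5460.3588 N

276.981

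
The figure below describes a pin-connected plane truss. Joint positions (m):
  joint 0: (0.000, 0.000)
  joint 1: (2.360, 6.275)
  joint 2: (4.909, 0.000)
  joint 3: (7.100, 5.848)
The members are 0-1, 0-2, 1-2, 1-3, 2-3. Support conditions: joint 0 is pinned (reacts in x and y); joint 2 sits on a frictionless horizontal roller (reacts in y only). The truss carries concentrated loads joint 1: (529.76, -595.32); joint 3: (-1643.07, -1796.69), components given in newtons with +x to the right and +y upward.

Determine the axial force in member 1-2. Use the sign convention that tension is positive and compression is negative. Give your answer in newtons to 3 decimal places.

N=4 nodes, M=5 members, R=3 reactions → 2N=8, M+R=8
member 0 (0-1): L=6.7041, (cx,cy)=(0.3520,0.9360)
member 1 (0-2): L=4.9090, (cx,cy)=(1.0000,0.0000)
member 2 (1-2): L=6.7730, (cx,cy)=(0.3763,-0.9265)
member 3 (1-3): L=4.7592, (cx,cy)=(0.9960,-0.0897)
member 4 (2-3): L=6.2450, (cx,cy)=(0.3508,0.9364)
solve A·x = −loads:
  F[0-1] = -841.2481 N (compression)
  F[0-2] = -817.1719 N (compression)
  F[1-2] = +298.5539 N (tension)
  F[1-3] = -942.0581 N (compression)
  F[2-3] = -2008.9100 N (compression)
  Rx@0 = +1113.3100 N
  Ry@0 = +787.4012 N
  Ry@2 = +1604.6088 N

298.554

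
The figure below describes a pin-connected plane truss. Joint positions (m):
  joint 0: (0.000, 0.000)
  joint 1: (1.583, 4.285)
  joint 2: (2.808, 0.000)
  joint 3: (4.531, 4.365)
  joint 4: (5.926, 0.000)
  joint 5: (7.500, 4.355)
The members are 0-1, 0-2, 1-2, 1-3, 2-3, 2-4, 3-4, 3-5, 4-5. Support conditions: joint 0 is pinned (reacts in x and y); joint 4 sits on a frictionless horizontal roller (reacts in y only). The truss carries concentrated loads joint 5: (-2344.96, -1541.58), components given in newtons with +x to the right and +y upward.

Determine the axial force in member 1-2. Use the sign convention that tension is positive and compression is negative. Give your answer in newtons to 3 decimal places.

1342.368

N=6 nodes, M=9 members, R=3 reactions → 2N=12, M+R=12
member 0 (0-1): L=4.5681, (cx,cy)=(0.3465,0.9380)
member 1 (0-2): L=2.8080, (cx,cy)=(1.0000,0.0000)
member 2 (1-2): L=4.4567, (cx,cy)=(0.2749,-0.9615)
member 3 (1-3): L=2.9491, (cx,cy)=(0.9996,0.0271)
member 4 (2-3): L=4.6928, (cx,cy)=(0.3672,0.9302)
member 5 (2-4): L=3.1180, (cx,cy)=(1.0000,0.0000)
member 6 (3-4): L=4.5825, (cx,cy)=(0.3044,-0.9525)
member 7 (3-5): L=2.9690, (cx,cy)=(1.0000,-0.0034)
member 8 (4-5): L=4.6307, (cx,cy)=(0.3399,0.9405)
solve A·x = −loads:
  F[0-1] = -1400.6350 N (compression)
  F[0-2] = -1859.5880 N (compression)
  F[1-2] = +1342.3678 N (tension)
  F[1-3] = -854.6622 N (compression)
  F[2-3] = -1387.5741 N (compression)
  F[2-4] = -981.1483 N (compression)
  F[3-4] = +1385.6250 N (tension)
  F[3-5] = -1785.6330 N (compression)
  F[4-5] = -1645.5716 N (compression)
  Rx@0 = +2344.9600 N
  Ry@0 = +1313.8464 N
  Ry@4 = +227.7336 N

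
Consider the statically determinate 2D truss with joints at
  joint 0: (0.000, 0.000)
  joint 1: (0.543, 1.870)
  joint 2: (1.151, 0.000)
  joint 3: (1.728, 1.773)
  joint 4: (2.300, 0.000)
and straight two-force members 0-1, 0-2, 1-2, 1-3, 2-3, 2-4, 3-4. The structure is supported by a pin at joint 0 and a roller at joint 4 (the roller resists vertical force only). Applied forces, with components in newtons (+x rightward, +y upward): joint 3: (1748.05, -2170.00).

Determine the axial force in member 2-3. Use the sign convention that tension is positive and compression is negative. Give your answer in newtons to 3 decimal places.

N=5 nodes, M=7 members, R=3 reactions → 2N=10, M+R=10
member 0 (0-1): L=1.9472, (cx,cy)=(0.2789,0.9603)
member 1 (0-2): L=1.1510, (cx,cy)=(1.0000,0.0000)
member 2 (1-2): L=1.9664, (cx,cy)=(0.3092,-0.9510)
member 3 (1-3): L=1.1890, (cx,cy)=(0.9967,-0.0816)
member 4 (2-3): L=1.8645, (cx,cy)=(0.3095,0.9509)
member 5 (2-4): L=1.1490, (cx,cy)=(1.0000,0.0000)
member 6 (3-4): L=1.8630, (cx,cy)=(0.3070,-0.9517)
solve A·x = −loads:
  F[0-1] = +841.2176 N (tension)
  F[0-2] = +1513.4714 N (tension)
  F[1-2] = -893.4458 N (compression)
  F[1-3] = +512.5416 N (tension)
  F[2-3] = +893.5256 N (tension)
  F[2-4] = +960.7048 N (tension)
  F[3-4] = -3128.9836 N (compression)
  Rx@0 = -1748.0500 N
  Ry@0 = -807.8490 N
  Ry@4 = +2977.8490 N

893.526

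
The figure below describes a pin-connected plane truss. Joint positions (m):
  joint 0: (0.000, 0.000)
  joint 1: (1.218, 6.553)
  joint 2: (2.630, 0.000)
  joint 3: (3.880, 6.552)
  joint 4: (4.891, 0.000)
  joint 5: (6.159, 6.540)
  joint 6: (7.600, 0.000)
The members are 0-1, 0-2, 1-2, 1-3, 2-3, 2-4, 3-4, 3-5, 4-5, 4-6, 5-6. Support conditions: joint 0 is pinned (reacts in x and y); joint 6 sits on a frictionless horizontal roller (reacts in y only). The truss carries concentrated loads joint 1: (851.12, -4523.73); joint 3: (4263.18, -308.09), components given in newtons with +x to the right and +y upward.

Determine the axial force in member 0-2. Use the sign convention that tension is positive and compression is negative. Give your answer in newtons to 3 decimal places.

5028.869

N=7 nodes, M=11 members, R=3 reactions → 2N=14, M+R=14
member 0 (0-1): L=6.6652, (cx,cy)=(0.1827,0.9832)
member 1 (0-2): L=2.6300, (cx,cy)=(1.0000,0.0000)
member 2 (1-2): L=6.7034, (cx,cy)=(0.2106,-0.9776)
member 3 (1-3): L=2.6620, (cx,cy)=(1.0000,-0.0004)
member 4 (2-3): L=6.6702, (cx,cy)=(0.1874,0.9823)
member 5 (2-4): L=2.2610, (cx,cy)=(1.0000,0.0000)
member 6 (3-4): L=6.6295, (cx,cy)=(0.1525,-0.9883)
member 7 (3-5): L=2.2790, (cx,cy)=(1.0000,-0.0053)
member 8 (4-5): L=6.6618, (cx,cy)=(0.1903,0.9817)
member 9 (4-6): L=2.7090, (cx,cy)=(1.0000,0.0000)
member 10 (5-6): L=6.6969, (cx,cy)=(0.2152,-0.9766)
solve A·x = −loads:
  F[0-1] = +467.5044 N (tension)
  F[0-2] = +5028.8686 N (tension)
  F[1-2] = -5097.8543 N (compression)
  F[1-3] = +308.1205 N (tension)
  F[2-3] = +5073.3606 N (tension)
  F[2-4] = +3004.3044 N (tension)
  F[3-4] = -5342.4100 N (compression)
  F[3-5] = -2189.6213 N (compression)
  F[4-5] = +5378.2461 N (tension)
  F[4-6] = +1165.8995 N (tension)
  F[5-6] = -5418.3751 N (compression)
  Rx@0 = -5114.3000 N
  Ry@0 = -459.6322 N
  Ry@6 = +5291.4522 N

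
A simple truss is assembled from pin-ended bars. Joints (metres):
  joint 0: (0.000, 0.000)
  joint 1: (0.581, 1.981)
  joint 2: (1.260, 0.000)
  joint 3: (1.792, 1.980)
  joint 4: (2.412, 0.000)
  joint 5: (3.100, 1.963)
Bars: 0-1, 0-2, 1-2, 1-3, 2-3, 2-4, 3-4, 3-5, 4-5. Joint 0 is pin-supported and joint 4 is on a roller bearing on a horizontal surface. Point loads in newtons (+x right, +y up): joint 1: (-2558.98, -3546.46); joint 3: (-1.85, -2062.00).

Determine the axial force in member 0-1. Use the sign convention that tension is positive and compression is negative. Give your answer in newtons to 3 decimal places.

-5549.776

N=6 nodes, M=9 members, R=3 reactions → 2N=12, M+R=12
member 0 (0-1): L=2.0644, (cx,cy)=(0.2814,0.9596)
member 1 (0-2): L=1.2600, (cx,cy)=(1.0000,0.0000)
member 2 (1-2): L=2.0941, (cx,cy)=(0.3242,-0.9460)
member 3 (1-3): L=1.2110, (cx,cy)=(1.0000,-0.0008)
member 4 (2-3): L=2.0502, (cx,cy)=(0.2595,0.9657)
member 5 (2-4): L=1.1520, (cx,cy)=(1.0000,0.0000)
member 6 (3-4): L=2.0748, (cx,cy)=(0.2988,-0.9543)
member 7 (3-5): L=1.3081, (cx,cy)=(0.9999,-0.0130)
member 8 (4-5): L=2.0801, (cx,cy)=(0.3308,0.9437)
solve A·x = −loads:
  F[0-1] = -5549.7758 N (compression)
  F[0-2] = -998.9458 N (compression)
  F[1-2] = +1880.2612 N (tension)
  F[1-3] = +387.4422 N (tension)
  F[2-3] = -1841.7656 N (compression)
  F[2-4] = +88.6160 N (tension)
  F[3-4] = -296.5494 N (compression)
  F[3-5] = -0.0000 N (compression)
  F[4-5] = +0.0000 N (tension)
  Rx@0 = +2560.8300 N
  Ry@0 = +5325.4605 N
  Ry@4 = +282.9995 N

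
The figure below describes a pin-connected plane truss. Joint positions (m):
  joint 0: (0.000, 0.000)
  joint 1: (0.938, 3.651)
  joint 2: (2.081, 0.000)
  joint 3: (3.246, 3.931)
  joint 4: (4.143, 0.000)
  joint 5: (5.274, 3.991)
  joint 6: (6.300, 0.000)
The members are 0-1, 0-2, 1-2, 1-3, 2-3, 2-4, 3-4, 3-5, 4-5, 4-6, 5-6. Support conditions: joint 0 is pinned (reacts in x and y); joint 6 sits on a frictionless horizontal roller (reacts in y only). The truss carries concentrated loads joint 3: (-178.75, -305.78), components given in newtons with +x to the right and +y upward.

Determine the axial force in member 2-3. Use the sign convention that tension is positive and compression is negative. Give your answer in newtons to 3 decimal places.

N=7 nodes, M=11 members, R=3 reactions → 2N=14, M+R=14
member 0 (0-1): L=3.7696, (cx,cy)=(0.2488,0.9685)
member 1 (0-2): L=2.0810, (cx,cy)=(1.0000,0.0000)
member 2 (1-2): L=3.8257, (cx,cy)=(0.2988,-0.9543)
member 3 (1-3): L=2.3249, (cx,cy)=(0.9927,0.1204)
member 4 (2-3): L=4.1000, (cx,cy)=(0.2841,0.9588)
member 5 (2-4): L=2.0620, (cx,cy)=(1.0000,0.0000)
member 6 (3-4): L=4.0320, (cx,cy)=(0.2225,-0.9749)
member 7 (3-5): L=2.0289, (cx,cy)=(0.9996,0.0296)
member 8 (4-5): L=4.1482, (cx,cy)=(0.2727,0.9621)
member 9 (4-6): L=2.1570, (cx,cy)=(1.0000,0.0000)
member 10 (5-6): L=4.1208, (cx,cy)=(0.2490,-0.9685)
solve A·x = −loads:
  F[0-1] = -268.2008 N (compression)
  F[0-2] = -112.0123 N (compression)
  F[1-2] = +254.0637 N (tension)
  F[1-3] = -143.6892 N (compression)
  F[2-3] = -252.8834 N (compression)
  F[2-4] = +35.7493 N (tension)
  F[3-4] = -47.9590 N (compression)
  F[3-5] = -25.0909 N (compression)
  F[4-5] = +48.5984 N (tension)
  F[4-6] = +11.8295 N (tension)
  F[5-6] = -47.5114 N (compression)
  Rx@0 = +178.7500 N
  Ry@0 = +259.7648 N
  Ry@6 = +46.0152 N

-252.883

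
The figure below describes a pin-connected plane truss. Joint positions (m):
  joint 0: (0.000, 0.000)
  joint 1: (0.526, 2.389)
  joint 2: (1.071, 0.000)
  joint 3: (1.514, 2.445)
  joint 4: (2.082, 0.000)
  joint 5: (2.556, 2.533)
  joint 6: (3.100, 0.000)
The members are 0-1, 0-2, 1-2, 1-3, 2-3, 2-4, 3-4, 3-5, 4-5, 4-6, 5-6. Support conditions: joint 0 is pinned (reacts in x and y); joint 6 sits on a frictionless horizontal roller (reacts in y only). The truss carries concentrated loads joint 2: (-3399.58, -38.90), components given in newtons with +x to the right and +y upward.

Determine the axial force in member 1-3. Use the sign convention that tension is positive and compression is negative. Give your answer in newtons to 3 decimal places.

-11.287

N=7 nodes, M=11 members, R=3 reactions → 2N=14, M+R=14
member 0 (0-1): L=2.4462, (cx,cy)=(0.2150,0.9766)
member 1 (0-2): L=1.0710, (cx,cy)=(1.0000,0.0000)
member 2 (1-2): L=2.4504, (cx,cy)=(0.2224,-0.9750)
member 3 (1-3): L=0.9896, (cx,cy)=(0.9984,0.0566)
member 4 (2-3): L=2.4848, (cx,cy)=(0.1783,0.9840)
member 5 (2-4): L=1.0110, (cx,cy)=(1.0000,0.0000)
member 6 (3-4): L=2.5101, (cx,cy)=(0.2263,-0.9741)
member 7 (3-5): L=1.0457, (cx,cy)=(0.9965,0.0842)
member 8 (4-5): L=2.5770, (cx,cy)=(0.1839,0.9829)
member 9 (4-6): L=1.0180, (cx,cy)=(1.0000,0.0000)
member 10 (5-6): L=2.5908, (cx,cy)=(0.2100,-0.9777)
solve A·x = −loads:
  F[0-1] = -26.0705 N (compression)
  F[0-2] = -3393.9742 N (compression)
  F[1-2] = +25.4597 N (tension)
  F[1-3] = -11.2865 N (compression)
  F[2-3] = +14.3072 N (tension)
  F[2-4] = +8.7177 N (tension)
  F[3-4] = -14.2730 N (compression)
  F[3-5] = -5.5075 N (compression)
  F[4-5] = +14.1441 N (tension)
  F[4-6] = +2.8863 N (tension)
  F[5-6] = -13.7458 N (compression)
  Rx@0 = +3399.5800 N
  Ry@0 = +25.4607 N
  Ry@6 = +13.4393 N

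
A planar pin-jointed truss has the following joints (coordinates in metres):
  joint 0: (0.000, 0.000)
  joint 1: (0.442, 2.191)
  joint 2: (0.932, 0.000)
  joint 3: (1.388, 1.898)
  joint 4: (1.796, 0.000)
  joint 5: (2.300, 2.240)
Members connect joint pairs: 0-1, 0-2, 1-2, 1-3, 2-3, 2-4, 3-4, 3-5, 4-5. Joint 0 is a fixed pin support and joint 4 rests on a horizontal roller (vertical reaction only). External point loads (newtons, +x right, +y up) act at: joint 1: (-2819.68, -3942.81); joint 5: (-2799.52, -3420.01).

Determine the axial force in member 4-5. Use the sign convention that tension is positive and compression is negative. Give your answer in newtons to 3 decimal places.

-2653.318

N=6 nodes, M=9 members, R=3 reactions → 2N=12, M+R=12
member 0 (0-1): L=2.2351, (cx,cy)=(0.1978,0.9803)
member 1 (0-2): L=0.9320, (cx,cy)=(1.0000,0.0000)
member 2 (1-2): L=2.2451, (cx,cy)=(0.2183,-0.9759)
member 3 (1-3): L=0.9903, (cx,cy)=(0.9552,-0.2959)
member 4 (2-3): L=1.9520, (cx,cy)=(0.2336,0.9723)
member 5 (2-4): L=0.8640, (cx,cy)=(1.0000,0.0000)
member 6 (3-4): L=1.9414, (cx,cy)=(0.2102,-0.9777)
member 7 (3-5): L=0.9740, (cx,cy)=(0.9363,0.3511)
member 8 (4-5): L=2.2960, (cx,cy)=(0.2195,0.9756)
solve A·x = −loads:
  F[0-1] = -9124.3510 N (compression)
  F[0-2] = -3814.8542 N (compression)
  F[1-2] = +5160.0882 N (tension)
  F[1-3] = -116.0546 N (compression)
  F[2-3] = -5178.9875 N (compression)
  F[2-4] = -1478.8212 N (compression)
  F[3-4] = +4265.2070 N (tension)
  F[3-5] = -2367.8470 N (compression)
  F[4-5] = -2653.3185 N (compression)
  Rx@0 = +5619.2000 N
  Ry@0 = +8944.1667 N
  Ry@4 = -1581.3467 N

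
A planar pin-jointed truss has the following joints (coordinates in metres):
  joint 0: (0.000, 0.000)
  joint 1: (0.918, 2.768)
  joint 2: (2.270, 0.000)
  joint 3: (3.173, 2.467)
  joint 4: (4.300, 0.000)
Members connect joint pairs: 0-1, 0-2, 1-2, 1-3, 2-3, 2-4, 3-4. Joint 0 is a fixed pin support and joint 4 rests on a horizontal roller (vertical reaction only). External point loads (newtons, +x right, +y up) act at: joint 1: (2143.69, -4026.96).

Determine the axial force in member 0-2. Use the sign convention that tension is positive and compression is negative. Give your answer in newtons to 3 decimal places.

N=5 nodes, M=7 members, R=3 reactions → 2N=10, M+R=10
member 0 (0-1): L=2.9163, (cx,cy)=(0.3148,0.9492)
member 1 (0-2): L=2.2700, (cx,cy)=(1.0000,0.0000)
member 2 (1-2): L=3.0805, (cx,cy)=(0.4389,-0.8985)
member 3 (1-3): L=2.2750, (cx,cy)=(0.9912,-0.1323)
member 4 (2-3): L=2.6271, (cx,cy)=(0.3437,0.9391)
member 5 (2-4): L=2.0300, (cx,cy)=(1.0000,0.0000)
member 6 (3-4): L=2.7122, (cx,cy)=(0.4155,-0.9096)
solve A·x = −loads:
  F[0-1] = -1883.0423 N (compression)
  F[0-2] = +2736.4476 N (tension)
  F[1-2] = -2231.5122 N (compression)
  F[1-3] = -1772.6565 N (compression)
  F[2-3] = +2135.2120 N (tension)
  F[2-4] = +1023.1384 N (tension)
  F[3-4] = -2462.2819 N (compression)
  Rx@0 = -2143.6900 N
  Ry@0 = +1787.3127 N
  Ry@4 = +2239.6473 N

2736.448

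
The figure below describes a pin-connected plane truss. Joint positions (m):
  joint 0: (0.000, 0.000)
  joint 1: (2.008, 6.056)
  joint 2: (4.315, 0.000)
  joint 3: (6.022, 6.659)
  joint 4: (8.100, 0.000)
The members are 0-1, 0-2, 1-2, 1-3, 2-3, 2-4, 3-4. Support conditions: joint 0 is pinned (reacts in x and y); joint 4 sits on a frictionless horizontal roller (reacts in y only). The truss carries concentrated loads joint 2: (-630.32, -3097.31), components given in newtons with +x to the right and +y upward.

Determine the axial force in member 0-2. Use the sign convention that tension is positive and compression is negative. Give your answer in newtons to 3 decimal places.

-150.428

N=5 nodes, M=7 members, R=3 reactions → 2N=10, M+R=10
member 0 (0-1): L=6.3802, (cx,cy)=(0.3147,0.9492)
member 1 (0-2): L=4.3150, (cx,cy)=(1.0000,0.0000)
member 2 (1-2): L=6.4805, (cx,cy)=(0.3560,-0.9345)
member 3 (1-3): L=4.0590, (cx,cy)=(0.9889,0.1486)
member 4 (2-3): L=6.8743, (cx,cy)=(0.2483,0.9687)
member 5 (2-4): L=3.7850, (cx,cy)=(1.0000,0.0000)
member 6 (3-4): L=6.9757, (cx,cy)=(0.2979,-0.9546)
solve A·x = −loads:
  F[0-1] = -1524.8084 N (compression)
  F[0-2] = -150.4281 N (compression)
  F[1-2] = +1391.9797 N (tension)
  F[1-3] = -986.3661 N (compression)
  F[2-3] = +1854.6065 N (tension)
  F[2-4] = +514.8930 N (tension)
  F[3-4] = -1728.4592 N (compression)
  Rx@0 = +630.3200 N
  Ry@0 = +1447.3233 N
  Ry@4 = +1649.9867 N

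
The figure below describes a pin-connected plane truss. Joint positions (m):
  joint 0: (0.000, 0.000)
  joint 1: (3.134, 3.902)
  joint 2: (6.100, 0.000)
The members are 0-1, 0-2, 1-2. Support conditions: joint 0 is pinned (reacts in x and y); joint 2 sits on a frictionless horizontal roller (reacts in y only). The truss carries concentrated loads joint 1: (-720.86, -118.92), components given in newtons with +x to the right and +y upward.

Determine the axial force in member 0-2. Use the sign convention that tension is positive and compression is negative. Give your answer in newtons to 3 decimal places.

-304.062

N=3 nodes, M=3 members, R=3 reactions → 2N=6, M+R=6
member 0 (0-1): L=5.0048, (cx,cy)=(0.6262,0.7797)
member 1 (0-2): L=6.1000, (cx,cy)=(1.0000,0.0000)
member 2 (1-2): L=4.9013, (cx,cy)=(0.6051,-0.7961)
solve A·x = −loads:
  F[0-1] = -665.5944 N (compression)
  F[0-2] = -304.0617 N (compression)
  F[1-2] = +502.4606 N (tension)
  Rx@0 = +720.8600 N
  Ry@0 = +518.9365 N
  Ry@2 = -400.0165 N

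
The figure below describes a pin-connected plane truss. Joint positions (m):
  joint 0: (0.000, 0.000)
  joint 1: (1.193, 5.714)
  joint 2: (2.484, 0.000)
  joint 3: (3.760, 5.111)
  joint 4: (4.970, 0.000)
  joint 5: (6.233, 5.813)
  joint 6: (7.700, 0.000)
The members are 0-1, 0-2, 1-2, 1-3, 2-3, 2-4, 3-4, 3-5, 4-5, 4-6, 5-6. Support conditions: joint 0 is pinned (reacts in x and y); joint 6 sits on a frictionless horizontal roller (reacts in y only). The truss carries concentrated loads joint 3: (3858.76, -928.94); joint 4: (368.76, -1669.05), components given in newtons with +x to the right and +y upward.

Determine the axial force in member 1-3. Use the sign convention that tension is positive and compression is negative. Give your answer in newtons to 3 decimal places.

704.655

N=7 nodes, M=11 members, R=3 reactions → 2N=14, M+R=14
member 0 (0-1): L=5.8372, (cx,cy)=(0.2044,0.9789)
member 1 (0-2): L=2.4840, (cx,cy)=(1.0000,0.0000)
member 2 (1-2): L=5.8580, (cx,cy)=(0.2204,-0.9754)
member 3 (1-3): L=2.6369, (cx,cy)=(0.9735,-0.2287)
member 4 (2-3): L=5.2679, (cx,cy)=(0.2422,0.9702)
member 5 (2-4): L=2.4860, (cx,cy)=(1.0000,0.0000)
member 6 (3-4): L=5.2523, (cx,cy)=(0.2304,-0.9731)
member 7 (3-5): L=2.5707, (cx,cy)=(0.9620,0.2731)
member 8 (4-5): L=5.9486, (cx,cy)=(0.2123,0.9772)
member 9 (4-6): L=2.7300, (cx,cy)=(1.0000,0.0000)
member 10 (5-6): L=5.9953, (cx,cy)=(0.2447,-0.9696)
solve A·x = −loads:
  F[0-1] = +1526.4532 N (tension)
  F[0-2] = +3915.5460 N (tension)
  F[1-2] = -1697.0985 N (compression)
  F[1-3] = +704.6551 N (tension)
  F[2-3] = +1706.1823 N (tension)
  F[2-4] = +3128.2605 N (tension)
  F[3-4] = -3087.6341 N (compression)
  F[3-5] = -2129.1054 N (compression)
  F[4-5] = +4782.6737 N (tension)
  F[4-6] = +1032.7354 N (tension)
  F[5-6] = -4220.5248 N (compression)
  Rx@0 = -4227.5200 N
  Ry@0 = -1494.2328 N
  Ry@6 = +4092.2228 N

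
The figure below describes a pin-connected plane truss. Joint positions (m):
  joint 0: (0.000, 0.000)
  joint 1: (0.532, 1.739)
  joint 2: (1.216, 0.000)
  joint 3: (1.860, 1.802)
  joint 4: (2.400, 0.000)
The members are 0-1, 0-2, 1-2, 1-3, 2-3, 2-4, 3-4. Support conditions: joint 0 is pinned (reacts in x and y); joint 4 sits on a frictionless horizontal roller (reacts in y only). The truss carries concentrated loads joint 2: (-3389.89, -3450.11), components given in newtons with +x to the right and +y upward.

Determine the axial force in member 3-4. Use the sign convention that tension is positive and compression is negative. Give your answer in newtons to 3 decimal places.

N=5 nodes, M=7 members, R=3 reactions → 2N=10, M+R=10
member 0 (0-1): L=1.8186, (cx,cy)=(0.2925,0.9563)
member 1 (0-2): L=1.2160, (cx,cy)=(1.0000,0.0000)
member 2 (1-2): L=1.8687, (cx,cy)=(0.3660,-0.9306)
member 3 (1-3): L=1.3295, (cx,cy)=(0.9989,0.0474)
member 4 (2-3): L=1.9136, (cx,cy)=(0.3365,0.9417)
member 5 (2-4): L=1.1840, (cx,cy)=(1.0000,0.0000)
member 6 (3-4): L=1.8812, (cx,cy)=(0.2871,-0.9579)
solve A·x = −loads:
  F[0-1] = -1779.9198 N (compression)
  F[0-2] = -2869.1925 N (compression)
  F[1-2] = +1769.4220 N (tension)
  F[1-3] = -1169.6785 N (compression)
  F[2-3] = +1915.1941 N (tension)
  F[2-4] = +523.8347 N (tension)
  F[3-4] = -1824.8566 N (compression)
  Rx@0 = +3389.8900 N
  Ry@0 = +1702.0543 N
  Ry@4 = +1748.0557 N

-1824.857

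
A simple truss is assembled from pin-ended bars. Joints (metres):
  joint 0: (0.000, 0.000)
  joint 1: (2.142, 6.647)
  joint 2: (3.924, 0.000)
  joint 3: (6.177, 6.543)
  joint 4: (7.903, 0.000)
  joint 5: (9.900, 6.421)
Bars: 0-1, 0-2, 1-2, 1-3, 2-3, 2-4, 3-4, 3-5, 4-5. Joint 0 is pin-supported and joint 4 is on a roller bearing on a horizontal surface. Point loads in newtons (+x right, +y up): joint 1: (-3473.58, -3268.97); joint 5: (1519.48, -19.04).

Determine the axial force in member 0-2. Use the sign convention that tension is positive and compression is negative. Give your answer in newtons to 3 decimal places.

-644.105

N=6 nodes, M=9 members, R=3 reactions → 2N=12, M+R=12
member 0 (0-1): L=6.9836, (cx,cy)=(0.3067,0.9518)
member 1 (0-2): L=3.9240, (cx,cy)=(1.0000,0.0000)
member 2 (1-2): L=6.8817, (cx,cy)=(0.2589,-0.9659)
member 3 (1-3): L=4.0363, (cx,cy)=(0.9997,-0.0258)
member 4 (2-3): L=6.9200, (cx,cy)=(0.3256,0.9455)
member 5 (2-4): L=3.9790, (cx,cy)=(1.0000,0.0000)
member 6 (3-4): L=6.7668, (cx,cy)=(0.2551,-0.9669)
member 7 (3-5): L=3.7250, (cx,cy)=(0.9995,-0.0328)
member 8 (4-5): L=6.7244, (cx,cy)=(0.2970,0.9549)
solve A·x = −loads:
  F[0-1] = -4271.0030 N (compression)
  F[0-2] = -644.1053 N (compression)
  F[1-2] = +771.8864 N (tension)
  F[1-3] = +1964.3600 N (tension)
  F[2-3] = -788.5206 N (compression)
  F[2-4] = -187.5041 N (compression)
  F[3-4] = +772.2332 N (tension)
  F[3-5] = +1510.8227 N (tension)
  F[4-5] = +31.8803 N (tension)
  Rx@0 = +1954.1000 N
  Ry@0 = +4065.1422 N
  Ry@4 = -777.1322 N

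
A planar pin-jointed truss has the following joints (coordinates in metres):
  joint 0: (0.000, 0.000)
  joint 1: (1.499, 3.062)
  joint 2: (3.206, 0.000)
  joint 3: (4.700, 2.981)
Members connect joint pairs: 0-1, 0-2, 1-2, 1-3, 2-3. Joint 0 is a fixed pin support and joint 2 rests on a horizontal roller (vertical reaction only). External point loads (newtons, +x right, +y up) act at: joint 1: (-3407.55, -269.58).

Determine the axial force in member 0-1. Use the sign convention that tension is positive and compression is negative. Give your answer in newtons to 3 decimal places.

N=4 nodes, M=5 members, R=3 reactions → 2N=8, M+R=8
member 0 (0-1): L=3.4092, (cx,cy)=(0.4397,0.8982)
member 1 (0-2): L=3.2060, (cx,cy)=(1.0000,0.0000)
member 2 (1-2): L=3.5057, (cx,cy)=(0.4869,-0.8734)
member 3 (1-3): L=3.2020, (cx,cy)=(0.9997,-0.0253)
member 4 (2-3): L=3.3344, (cx,cy)=(0.4481,0.8940)
solve A·x = −loads:
  F[0-1] = -3783.3675 N (compression)
  F[0-2] = -1744.0457 N (compression)
  F[1-2] = +3581.7466 N (tension)
  F[1-3] = +0.0000 N (tension)
  F[2-3] = -0.0000 N (compression)
  Rx@0 = +3407.5500 N
  Ry@0 = +3398.0322 N
  Ry@2 = -3128.4522 N

-3783.367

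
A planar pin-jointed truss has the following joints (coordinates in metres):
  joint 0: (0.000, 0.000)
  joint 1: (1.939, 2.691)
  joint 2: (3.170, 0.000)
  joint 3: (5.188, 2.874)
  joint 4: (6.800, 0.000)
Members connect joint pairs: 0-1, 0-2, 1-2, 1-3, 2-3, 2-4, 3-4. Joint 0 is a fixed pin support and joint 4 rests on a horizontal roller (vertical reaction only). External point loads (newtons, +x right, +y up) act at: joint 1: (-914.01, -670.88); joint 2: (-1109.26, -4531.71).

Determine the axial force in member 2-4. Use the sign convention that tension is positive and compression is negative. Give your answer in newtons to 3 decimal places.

1089.345

N=5 nodes, M=7 members, R=3 reactions → 2N=10, M+R=10
member 0 (0-1): L=3.3168, (cx,cy)=(0.5846,0.8113)
member 1 (0-2): L=3.1700, (cx,cy)=(1.0000,0.0000)
member 2 (1-2): L=2.9592, (cx,cy)=(0.4160,-0.9094)
member 3 (1-3): L=3.2541, (cx,cy)=(0.9984,0.0562)
member 4 (2-3): L=3.5117, (cx,cy)=(0.5746,0.8184)
member 5 (2-4): L=3.6300, (cx,cy)=(1.0000,0.0000)
member 6 (3-4): L=3.2952, (cx,cy)=(0.4892,-0.8722)
solve A·x = −loads:
  F[0-1] = -4018.6475 N (compression)
  F[0-2] = +326.0256 N (tension)
  F[1-2] = +2689.4290 N (tension)
  F[1-3] = -2558.1129 N (compression)
  F[2-3] = +2548.9047 N (tension)
  F[2-4] = +1089.3452 N (tension)
  F[3-4] = -2226.8133 N (compression)
  Rx@0 = +2023.2700 N
  Ry@0 = +3260.4200 N
  Ry@4 = +1942.1700 N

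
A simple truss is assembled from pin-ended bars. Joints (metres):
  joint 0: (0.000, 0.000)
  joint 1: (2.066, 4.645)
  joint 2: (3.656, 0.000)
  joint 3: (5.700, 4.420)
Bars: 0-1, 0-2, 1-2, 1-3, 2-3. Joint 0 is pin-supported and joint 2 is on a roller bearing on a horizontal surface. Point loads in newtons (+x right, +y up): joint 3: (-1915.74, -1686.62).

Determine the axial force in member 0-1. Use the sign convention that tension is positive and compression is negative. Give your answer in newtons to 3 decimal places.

N=4 nodes, M=5 members, R=3 reactions → 2N=8, M+R=8
member 0 (0-1): L=5.0837, (cx,cy)=(0.4064,0.9137)
member 1 (0-2): L=3.6560, (cx,cy)=(1.0000,0.0000)
member 2 (1-2): L=4.9096, (cx,cy)=(0.3239,-0.9461)
member 3 (1-3): L=3.6410, (cx,cy)=(0.9981,-0.0618)
member 4 (2-3): L=4.8697, (cx,cy)=(0.4197,0.9076)
solve A·x = −loads:
  F[0-1] = -1502.8140 N (compression)
  F[0-2] = -1305.0055 N (compression)
  F[1-2] = +1523.5941 N (tension)
  F[1-3] = -1106.2734 N (compression)
  F[2-3] = -1933.5546 N (compression)
  Rx@0 = +1915.7400 N
  Ry@0 = +1373.1180 N
  Ry@2 = +313.5020 N

-1502.814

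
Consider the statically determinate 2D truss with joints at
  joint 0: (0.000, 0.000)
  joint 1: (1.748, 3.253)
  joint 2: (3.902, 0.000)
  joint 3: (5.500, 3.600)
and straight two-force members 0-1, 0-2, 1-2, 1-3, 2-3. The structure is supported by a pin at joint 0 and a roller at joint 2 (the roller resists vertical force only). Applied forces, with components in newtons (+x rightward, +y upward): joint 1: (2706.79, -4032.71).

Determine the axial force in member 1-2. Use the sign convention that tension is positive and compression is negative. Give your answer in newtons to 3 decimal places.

-4873.146

N=4 nodes, M=5 members, R=3 reactions → 2N=8, M+R=8
member 0 (0-1): L=3.6929, (cx,cy)=(0.4733,0.8809)
member 1 (0-2): L=3.9020, (cx,cy)=(1.0000,0.0000)
member 2 (1-2): L=3.9015, (cx,cy)=(0.5521,-0.8338)
member 3 (1-3): L=3.7680, (cx,cy)=(0.9958,0.0921)
member 4 (2-3): L=3.9387, (cx,cy)=(0.4057,0.9140)
solve A·x = −loads:
  F[0-1] = +34.5429 N (tension)
  F[0-2] = +2690.4394 N (tension)
  F[1-2] = -4873.1464 N (compression)
  F[1-3] = -0.0000 N (compression)
  F[2-3] = +0.0000 N (tension)
  Rx@0 = -2706.7900 N
  Ry@0 = -30.4281 N
  Ry@2 = +4063.1381 N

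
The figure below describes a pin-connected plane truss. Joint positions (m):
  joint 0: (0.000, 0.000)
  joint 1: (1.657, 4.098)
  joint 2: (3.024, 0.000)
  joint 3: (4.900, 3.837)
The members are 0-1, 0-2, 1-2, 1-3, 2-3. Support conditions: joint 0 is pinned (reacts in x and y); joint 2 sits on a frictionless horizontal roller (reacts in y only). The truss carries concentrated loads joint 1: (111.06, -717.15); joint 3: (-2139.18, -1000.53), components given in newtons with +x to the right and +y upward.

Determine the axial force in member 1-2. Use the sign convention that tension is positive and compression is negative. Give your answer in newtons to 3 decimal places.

1768.789

N=4 nodes, M=5 members, R=3 reactions → 2N=8, M+R=8
member 0 (0-1): L=4.4203, (cx,cy)=(0.3749,0.9271)
member 1 (0-2): L=3.0240, (cx,cy)=(1.0000,0.0000)
member 2 (1-2): L=4.3200, (cx,cy)=(0.3164,-0.9486)
member 3 (1-3): L=3.2535, (cx,cy)=(0.9968,-0.0802)
member 4 (2-3): L=4.2711, (cx,cy)=(0.4392,0.8984)
solve A·x = −loads:
  F[0-1] = -2445.6116 N (compression)
  F[0-2] = -1111.3592 N (compression)
  F[1-2] = +1768.7889 N (tension)
  F[1-3] = -1592.6625 N (compression)
  F[2-3] = -1255.9340 N (compression)
  Rx@0 = +2028.1200 N
  Ry@0 = +2267.2816 N
  Ry@2 = -549.6016 N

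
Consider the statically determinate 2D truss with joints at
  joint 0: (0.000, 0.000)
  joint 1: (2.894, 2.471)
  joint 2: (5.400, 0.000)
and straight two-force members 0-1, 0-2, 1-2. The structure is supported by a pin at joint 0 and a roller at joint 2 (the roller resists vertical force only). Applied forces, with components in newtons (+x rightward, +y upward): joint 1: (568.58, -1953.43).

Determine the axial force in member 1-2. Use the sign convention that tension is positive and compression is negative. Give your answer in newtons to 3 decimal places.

N=3 nodes, M=3 members, R=3 reactions → 2N=6, M+R=6
member 0 (0-1): L=3.8054, (cx,cy)=(0.7605,0.6493)
member 1 (0-2): L=5.4000, (cx,cy)=(1.0000,0.0000)
member 2 (1-2): L=3.5194, (cx,cy)=(0.7121,-0.7021)
solve A·x = −loads:
  F[0-1] = -995.4076 N (compression)
  F[0-2] = +1325.5855 N (tension)
  F[1-2] = -1861.6159 N (compression)
  Rx@0 = -568.5800 N
  Ry@0 = +646.3582 N
  Ry@2 = +1307.0718 N

-1861.616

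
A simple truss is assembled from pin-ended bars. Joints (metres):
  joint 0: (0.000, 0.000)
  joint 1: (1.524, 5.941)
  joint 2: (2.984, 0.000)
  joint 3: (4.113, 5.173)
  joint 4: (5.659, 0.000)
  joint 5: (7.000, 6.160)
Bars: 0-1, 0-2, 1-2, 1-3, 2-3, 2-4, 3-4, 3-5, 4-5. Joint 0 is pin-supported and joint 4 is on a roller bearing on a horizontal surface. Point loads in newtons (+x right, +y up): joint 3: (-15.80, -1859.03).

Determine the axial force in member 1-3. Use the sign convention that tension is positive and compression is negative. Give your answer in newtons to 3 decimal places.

N=6 nodes, M=9 members, R=3 reactions → 2N=12, M+R=12
member 0 (0-1): L=6.1334, (cx,cy)=(0.2485,0.9686)
member 1 (0-2): L=2.9840, (cx,cy)=(1.0000,0.0000)
member 2 (1-2): L=6.1178, (cx,cy)=(0.2386,-0.9711)
member 3 (1-3): L=2.7005, (cx,cy)=(0.9587,-0.2844)
member 4 (2-3): L=5.2948, (cx,cy)=(0.2132,0.9770)
member 5 (2-4): L=2.6750, (cx,cy)=(1.0000,0.0000)
member 6 (3-4): L=5.3991, (cx,cy)=(0.2863,-0.9581)
member 7 (3-5): L=3.0511, (cx,cy)=(0.9462,0.3235)
member 8 (4-5): L=6.3043, (cx,cy)=(0.2127,0.9771)
solve A·x = −loads:
  F[0-1] = -539.2288 N (compression)
  F[0-2] = +118.1861 N (tension)
  F[1-2] = +624.2972 N (tension)
  F[1-3] = -295.1618 N (compression)
  F[2-3] = -620.5295 N (compression)
  F[2-4] = +399.4892 N (tension)
  F[3-4] = -1395.1317 N (compression)
  F[3-5] = +0.0000 N (tension)
  F[4-5] = -0.0000 N (compression)
  Rx@0 = +15.8000 N
  Ry@0 = +522.3173 N
  Ry@4 = +1336.7127 N

-295.162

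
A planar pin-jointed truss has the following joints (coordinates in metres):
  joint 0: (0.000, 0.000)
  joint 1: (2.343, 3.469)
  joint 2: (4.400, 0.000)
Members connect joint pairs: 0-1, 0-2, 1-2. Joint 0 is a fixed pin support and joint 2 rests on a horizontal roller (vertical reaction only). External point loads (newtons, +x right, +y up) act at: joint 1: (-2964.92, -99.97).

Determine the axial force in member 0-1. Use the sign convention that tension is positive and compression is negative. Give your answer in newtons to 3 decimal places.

-2877.196

N=3 nodes, M=3 members, R=3 reactions → 2N=6, M+R=6
member 0 (0-1): L=4.1861, (cx,cy)=(0.5597,0.8287)
member 1 (0-2): L=4.4000, (cx,cy)=(1.0000,0.0000)
member 2 (1-2): L=4.0330, (cx,cy)=(0.5100,-0.8602)
solve A·x = −loads:
  F[0-1] = -2877.1960 N (compression)
  F[0-2] = -1354.5341 N (compression)
  F[1-2] = +2655.7396 N (tension)
  Rx@0 = +2964.9200 N
  Ry@0 = +2384.3059 N
  Ry@2 = -2284.3359 N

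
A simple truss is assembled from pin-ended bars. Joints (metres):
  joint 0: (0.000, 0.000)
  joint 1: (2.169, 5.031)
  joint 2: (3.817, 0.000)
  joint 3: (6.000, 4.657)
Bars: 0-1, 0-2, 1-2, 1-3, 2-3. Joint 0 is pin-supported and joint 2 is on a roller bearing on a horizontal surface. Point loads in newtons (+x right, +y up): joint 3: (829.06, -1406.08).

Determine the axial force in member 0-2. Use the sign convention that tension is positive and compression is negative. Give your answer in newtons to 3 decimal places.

N=4 nodes, M=5 members, R=3 reactions → 2N=8, M+R=8
member 0 (0-1): L=5.4786, (cx,cy)=(0.3959,0.9183)
member 1 (0-2): L=3.8170, (cx,cy)=(1.0000,0.0000)
member 2 (1-2): L=5.2940, (cx,cy)=(0.3113,-0.9503)
member 3 (1-3): L=3.8492, (cx,cy)=(0.9953,-0.0972)
member 4 (2-3): L=5.1433, (cx,cy)=(0.4244,0.9055)
solve A·x = −loads:
  F[0-1] = +1977.2204 N (tension)
  F[0-2] = +46.2764 N (tension)
  F[1-2] = -2056.7864 N (compression)
  F[1-3] = +1429.8128 N (tension)
  F[2-3] = -1399.4657 N (compression)
  Rx@0 = -829.0600 N
  Ry@0 = -1815.6681 N
  Ry@2 = +3221.7481 N

46.276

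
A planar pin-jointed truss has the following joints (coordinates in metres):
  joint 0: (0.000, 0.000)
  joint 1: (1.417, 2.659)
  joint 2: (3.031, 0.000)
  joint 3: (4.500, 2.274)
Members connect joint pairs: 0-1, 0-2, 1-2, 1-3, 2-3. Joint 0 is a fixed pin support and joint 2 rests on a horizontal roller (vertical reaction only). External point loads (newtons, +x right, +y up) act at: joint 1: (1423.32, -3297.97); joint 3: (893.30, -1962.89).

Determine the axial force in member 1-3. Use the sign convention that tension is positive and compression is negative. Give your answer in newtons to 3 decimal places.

N=4 nodes, M=5 members, R=3 reactions → 2N=8, M+R=8
member 0 (0-1): L=3.0130, (cx,cy)=(0.4703,0.8825)
member 1 (0-2): L=3.0310, (cx,cy)=(1.0000,0.0000)
member 2 (1-2): L=3.1105, (cx,cy)=(0.5189,-0.8548)
member 3 (1-3): L=3.1069, (cx,cy)=(0.9923,-0.1239)
member 4 (2-3): L=2.7072, (cx,cy)=(0.5426,0.8400)
solve A·x = −loads:
  F[0-1] = +1262.3099 N (tension)
  F[0-2] = +1722.9615 N (tension)
  F[1-2] = -5453.3073 N (compression)
  F[1-3] = +2015.5166 N (tension)
  F[2-3] = -2039.5047 N (compression)
  Rx@0 = -2316.6200 N
  Ry@0 = -1114.0000 N
  Ry@2 = +6374.8600 N

2015.517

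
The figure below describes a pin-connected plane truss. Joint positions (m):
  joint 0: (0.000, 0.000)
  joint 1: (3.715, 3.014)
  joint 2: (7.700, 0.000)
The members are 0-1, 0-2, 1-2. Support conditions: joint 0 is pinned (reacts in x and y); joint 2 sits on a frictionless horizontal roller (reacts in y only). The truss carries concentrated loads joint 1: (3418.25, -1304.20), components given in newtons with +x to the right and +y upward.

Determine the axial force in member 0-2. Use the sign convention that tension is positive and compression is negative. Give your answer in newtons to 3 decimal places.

2601.006

N=3 nodes, M=3 members, R=3 reactions → 2N=6, M+R=6
member 0 (0-1): L=4.7839, (cx,cy)=(0.7766,0.6300)
member 1 (0-2): L=7.7000, (cx,cy)=(1.0000,0.0000)
member 2 (1-2): L=4.9964, (cx,cy)=(0.7976,-0.6032)
solve A·x = −loads:
  F[0-1] = +1052.3800 N (tension)
  F[0-2] = +2601.0056 N (tension)
  F[1-2] = -3261.1721 N (compression)
  Rx@0 = -3418.2500 N
  Ry@0 = -663.0349 N
  Ry@2 = +1967.2349 N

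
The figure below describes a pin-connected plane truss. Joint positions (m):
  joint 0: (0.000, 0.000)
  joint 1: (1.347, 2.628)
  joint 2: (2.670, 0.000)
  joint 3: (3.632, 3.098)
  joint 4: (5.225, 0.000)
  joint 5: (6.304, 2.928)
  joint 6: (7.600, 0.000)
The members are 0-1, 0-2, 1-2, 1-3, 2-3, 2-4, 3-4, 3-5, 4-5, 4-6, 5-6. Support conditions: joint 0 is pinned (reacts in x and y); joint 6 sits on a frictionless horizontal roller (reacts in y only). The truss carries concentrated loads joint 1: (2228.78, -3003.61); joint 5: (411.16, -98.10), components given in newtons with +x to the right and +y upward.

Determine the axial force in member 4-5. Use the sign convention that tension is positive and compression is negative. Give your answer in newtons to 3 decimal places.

1486.415

N=7 nodes, M=11 members, R=3 reactions → 2N=14, M+R=14
member 0 (0-1): L=2.9531, (cx,cy)=(0.4561,0.8899)
member 1 (0-2): L=2.6700, (cx,cy)=(1.0000,0.0000)
member 2 (1-2): L=2.9422, (cx,cy)=(0.4497,-0.8932)
member 3 (1-3): L=2.3328, (cx,cy)=(0.9795,0.2015)
member 4 (2-3): L=3.2439, (cx,cy)=(0.2966,0.9550)
member 5 (2-4): L=2.5550, (cx,cy)=(1.0000,0.0000)
member 6 (3-4): L=3.4836, (cx,cy)=(0.4573,-0.8893)
member 7 (3-5): L=2.6774, (cx,cy)=(0.9980,-0.0635)
member 8 (4-5): L=3.1205, (cx,cy)=(0.3458,0.9383)
member 9 (4-6): L=2.3750, (cx,cy)=(1.0000,0.0000)
member 10 (5-6): L=3.2020, (cx,cy)=(0.4047,-0.9144)
solve A·x = −loads:
  F[0-1] = -1751.7392 N (compression)
  F[0-2] = +3438.9626 N (tension)
  F[1-2] = -2097.5165 N (compression)
  F[1-3] = -2128.2770 N (compression)
  F[2-3] = +1961.7497 N (tension)
  F[2-4] = +1914.0299 N (tension)
  F[3-4] = -1568.3110 N (compression)
  F[3-5] = -787.2861 N (compression)
  F[4-5] = +1486.4153 N (tension)
  F[4-6] = +682.8854 N (tension)
  F[5-6] = -1687.1903 N (compression)
  Rx@0 = -2639.9400 N
  Ry@0 = +1558.8948 N
  Ry@6 = +1542.8152 N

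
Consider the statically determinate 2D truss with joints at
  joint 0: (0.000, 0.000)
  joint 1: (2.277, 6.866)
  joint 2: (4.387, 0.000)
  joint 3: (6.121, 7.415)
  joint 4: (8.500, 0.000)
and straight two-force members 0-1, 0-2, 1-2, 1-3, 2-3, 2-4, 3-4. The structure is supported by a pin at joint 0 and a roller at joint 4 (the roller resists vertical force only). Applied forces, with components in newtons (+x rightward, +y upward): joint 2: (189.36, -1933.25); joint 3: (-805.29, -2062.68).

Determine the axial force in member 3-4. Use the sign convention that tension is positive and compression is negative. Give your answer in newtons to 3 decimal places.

-1870.062

N=5 nodes, M=7 members, R=3 reactions → 2N=10, M+R=10
member 0 (0-1): L=7.2337, (cx,cy)=(0.3148,0.9492)
member 1 (0-2): L=4.3870, (cx,cy)=(1.0000,0.0000)
member 2 (1-2): L=7.1829, (cx,cy)=(0.2938,-0.9559)
member 3 (1-3): L=3.8830, (cx,cy)=(0.9900,0.1414)
member 4 (2-3): L=7.6150, (cx,cy)=(0.2277,0.9737)
member 5 (2-4): L=4.1130, (cx,cy)=(1.0000,0.0000)
member 6 (3-4): L=7.7873, (cx,cy)=(0.3055,-0.9522)
solve A·x = −loads:
  F[0-1] = -2333.9124 N (compression)
  F[0-2] = +118.7293 N (tension)
  F[1-2] = +2114.9249 N (tension)
  F[1-3] = -1369.6842 N (compression)
  F[2-3] = -90.7512 N (compression)
  F[2-4] = +571.3000 N (tension)
  F[3-4] = -1870.0621 N (compression)
  Rx@0 = +615.9300 N
  Ry@0 = +2215.2704 N
  Ry@4 = +1780.6596 N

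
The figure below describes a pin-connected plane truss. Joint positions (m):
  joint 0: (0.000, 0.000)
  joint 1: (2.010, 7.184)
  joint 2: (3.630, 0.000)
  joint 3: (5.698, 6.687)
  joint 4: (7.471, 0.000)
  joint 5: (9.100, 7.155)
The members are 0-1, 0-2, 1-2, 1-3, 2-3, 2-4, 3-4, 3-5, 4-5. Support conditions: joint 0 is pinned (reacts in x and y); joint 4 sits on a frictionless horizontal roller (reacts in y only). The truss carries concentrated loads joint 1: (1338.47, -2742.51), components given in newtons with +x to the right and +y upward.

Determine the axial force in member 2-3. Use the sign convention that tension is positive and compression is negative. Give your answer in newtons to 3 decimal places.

1962.017

N=6 nodes, M=9 members, R=3 reactions → 2N=12, M+R=12
member 0 (0-1): L=7.4599, (cx,cy)=(0.2694,0.9630)
member 1 (0-2): L=3.6300, (cx,cy)=(1.0000,0.0000)
member 2 (1-2): L=7.3644, (cx,cy)=(0.2200,-0.9755)
member 3 (1-3): L=3.7213, (cx,cy)=(0.9910,-0.1336)
member 4 (2-3): L=6.9995, (cx,cy)=(0.2955,0.9554)
member 5 (2-4): L=3.8410, (cx,cy)=(1.0000,0.0000)
member 6 (3-4): L=6.9181, (cx,cy)=(0.2563,-0.9666)
member 7 (3-5): L=3.4340, (cx,cy)=(0.9907,0.1363)
member 8 (4-5): L=7.3381, (cx,cy)=(0.2220,0.9750)
solve A·x = −loads:
  F[0-1] = -745.1706 N (compression)
  F[0-2] = +1539.2495 N (tension)
  F[1-2] = -1921.4955 N (compression)
  F[1-3] = -1126.6569 N (compression)
  F[2-3] = +1962.0169 N (tension)
  F[2-4] = +536.8841 N (tension)
  F[3-4] = -2094.8644 N (compression)
  F[3-5] = -0.0000 N (compression)
  F[4-5] = +0.0000 N (tension)
  Rx@0 = -1338.4700 N
  Ry@0 = +717.6119 N
  Ry@4 = +2024.8981 N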